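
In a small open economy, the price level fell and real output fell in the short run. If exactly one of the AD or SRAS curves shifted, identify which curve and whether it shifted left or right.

AD shifted left

P fell and Y fell. An AD shift moves P and Y in the same direction; an SRAS shift moves them in opposite directions.
Here P and Y moved in the same direction, so the AD curve shifted.
Since Y fell, AD shifted left.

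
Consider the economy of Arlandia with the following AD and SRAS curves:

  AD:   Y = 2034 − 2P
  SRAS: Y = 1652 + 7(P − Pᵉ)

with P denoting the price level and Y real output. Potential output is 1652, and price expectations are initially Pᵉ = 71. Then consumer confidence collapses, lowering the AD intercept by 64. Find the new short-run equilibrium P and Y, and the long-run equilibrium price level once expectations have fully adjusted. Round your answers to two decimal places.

AD shifts left: new AD is Y = 1970 − 2P. With Pᵉ = 71, SRAS is Y = 1155 + 7P.
Short run: 1970 − 2P = 1155 + 7P gives 815 = 9P, so P = 90.56 and Y = 1970 − 2P = 1788.89.
Y = 1788.89 is above potential 1652; expectations adjust and SRAS shifts left until Y = 1652.
Long run: on the new AD curve, 1652 = 1970 − 2P gives P = 159.00.

Short run: P = 90.56, Y = 1788.89. Long run: P = 159.00.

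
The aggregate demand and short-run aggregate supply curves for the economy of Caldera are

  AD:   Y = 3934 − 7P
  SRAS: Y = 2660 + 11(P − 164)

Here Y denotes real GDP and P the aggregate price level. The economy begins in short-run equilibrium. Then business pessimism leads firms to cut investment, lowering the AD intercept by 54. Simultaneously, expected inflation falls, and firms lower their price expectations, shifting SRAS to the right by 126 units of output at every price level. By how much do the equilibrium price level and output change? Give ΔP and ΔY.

ΔP = -10, ΔY = +16

After both shocks: AD is Y = 3880 − 7P and SRAS is Y = 982 + 11P.
Setting them equal: 2898 = 18P, so P = 161.
Y = 3880 − 7·161 = 2753.
Initially P = 171, Y = 2737, so ΔP = -10 and ΔY = +16.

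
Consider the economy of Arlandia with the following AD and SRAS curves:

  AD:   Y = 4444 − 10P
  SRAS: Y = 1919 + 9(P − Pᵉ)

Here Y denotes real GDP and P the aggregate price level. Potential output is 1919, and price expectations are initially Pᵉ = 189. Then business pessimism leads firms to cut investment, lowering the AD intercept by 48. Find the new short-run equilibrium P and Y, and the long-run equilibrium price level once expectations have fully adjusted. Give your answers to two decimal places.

AD shifts left: new AD is Y = 4396 − 10P. With Pᵉ = 189, SRAS is Y = 218 + 9P.
Short run: 4396 − 10P = 218 + 9P gives 4178 = 19P, so P = 219.89 and Y = 4396 − 10P = 2197.05.
Y = 2197.05 is above potential 1919; expectations adjust and SRAS shifts left until Y = 1919.
Long run: on the new AD curve, 1919 = 4396 − 10P gives P = 247.70.

Short run: P = 219.89, Y = 2197.05. Long run: P = 247.70.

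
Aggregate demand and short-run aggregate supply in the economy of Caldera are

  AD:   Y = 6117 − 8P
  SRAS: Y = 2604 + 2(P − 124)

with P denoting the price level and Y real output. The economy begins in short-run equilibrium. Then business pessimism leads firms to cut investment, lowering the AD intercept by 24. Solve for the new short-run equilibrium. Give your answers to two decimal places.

P = 373.70, Y = 3103.40

This is a negative demand shock: AD shifts left.
New AD: Y = 6093 − 8P.
SRAS can be written Y = 2356 + 2P.
Set AD = SRAS: 6093 − 8P = 2356 + 2P, so 3737 = 10P and P = 373.70.
Substituting into AD, Y = 3103.40.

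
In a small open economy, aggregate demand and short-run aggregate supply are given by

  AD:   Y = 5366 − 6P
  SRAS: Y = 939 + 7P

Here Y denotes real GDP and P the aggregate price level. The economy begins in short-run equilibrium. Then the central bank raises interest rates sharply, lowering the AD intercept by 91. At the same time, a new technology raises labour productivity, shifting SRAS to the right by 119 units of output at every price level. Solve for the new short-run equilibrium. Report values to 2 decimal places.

After both shocks: AD is Y = 5275 − 6P and SRAS is Y = 1058 + 7P.
Setting them equal: 4217 = 13P, so P = 324.38.
Substituting into AD, Y = 3328.69.

P = 324.38, Y = 3328.69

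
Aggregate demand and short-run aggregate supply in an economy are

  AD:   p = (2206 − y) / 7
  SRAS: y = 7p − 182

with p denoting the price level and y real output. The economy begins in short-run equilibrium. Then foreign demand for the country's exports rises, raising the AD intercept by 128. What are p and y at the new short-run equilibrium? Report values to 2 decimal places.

This is a positive demand shock: AD shifts right.
New AD: y = 2334 − 7p.
Set AD = SRAS: 2334 − 7p = 7p − 182, so 2516 = 14p and p = 179.71.
Substituting into AD, y = 1076.00.

p = 179.71, y = 1076.00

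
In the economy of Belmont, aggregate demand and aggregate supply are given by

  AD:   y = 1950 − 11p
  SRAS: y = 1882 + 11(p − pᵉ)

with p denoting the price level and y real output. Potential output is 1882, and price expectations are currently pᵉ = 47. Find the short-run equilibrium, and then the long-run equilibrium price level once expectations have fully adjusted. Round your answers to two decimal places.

Short run: with pᵉ = 47, SRAS is y = 1365 + 11p. Setting AD = SRAS gives 585 = 22p, so p = 26.59 and y = 1950 − 11p = 1657.50.
Output 1657.50 is below potential 1882, so over time expected prices fall and SRAS shifts right until y returns to 1882.
Long run: y = 1882 on the AD curve gives 1882 = 1950 − 11p, so p = 6.18.

Short run: p = 26.59, y = 1657.50. Long run: p = 6.18.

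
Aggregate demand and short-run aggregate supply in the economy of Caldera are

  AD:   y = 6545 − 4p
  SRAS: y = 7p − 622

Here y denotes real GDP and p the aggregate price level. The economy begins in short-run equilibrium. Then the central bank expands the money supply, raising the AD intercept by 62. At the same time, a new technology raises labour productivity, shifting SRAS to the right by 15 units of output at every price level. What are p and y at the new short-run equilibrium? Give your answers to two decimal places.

After both shocks: AD is y = 6607 − 4p and SRAS is y = 7p − 607.
Setting them equal: 7214 = 11p, so p = 655.82.
Substituting into AD, y = 3983.73.

p = 655.82, y = 3983.73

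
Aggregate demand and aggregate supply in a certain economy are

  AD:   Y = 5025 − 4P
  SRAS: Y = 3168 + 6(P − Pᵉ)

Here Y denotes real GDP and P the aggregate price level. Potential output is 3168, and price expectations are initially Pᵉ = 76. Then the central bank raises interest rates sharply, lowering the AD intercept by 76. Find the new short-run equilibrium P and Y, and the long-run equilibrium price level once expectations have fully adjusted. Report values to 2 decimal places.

Short run: P = 223.70, Y = 4054.20. Long run: P = 445.25.

AD shifts left: new AD is Y = 4949 − 4P. With Pᵉ = 76, SRAS is Y = 2712 + 6P.
Short run: 4949 − 4P = 2712 + 6P gives 2237 = 10P, so P = 223.70 and Y = 4949 − 4P = 4054.20.
Y = 4054.20 is above potential 3168; expectations adjust and SRAS shifts left until Y = 3168.
Long run: on the new AD curve, 3168 = 4949 − 4P gives P = 445.25.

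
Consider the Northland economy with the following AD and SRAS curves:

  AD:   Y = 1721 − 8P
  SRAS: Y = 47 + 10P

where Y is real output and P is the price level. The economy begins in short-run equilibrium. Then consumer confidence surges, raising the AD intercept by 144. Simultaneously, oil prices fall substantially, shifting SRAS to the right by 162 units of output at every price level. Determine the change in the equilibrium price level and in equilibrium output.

After both shocks: AD is Y = 1865 − 8P and SRAS is Y = 209 + 10P.
Setting them equal: 1656 = 18P, so P = 92.
Y = 1865 − 8·92 = 1129.
Initially P = 93, Y = 977, so ΔP = -1 and ΔY = +152.

ΔP = -1, ΔY = +152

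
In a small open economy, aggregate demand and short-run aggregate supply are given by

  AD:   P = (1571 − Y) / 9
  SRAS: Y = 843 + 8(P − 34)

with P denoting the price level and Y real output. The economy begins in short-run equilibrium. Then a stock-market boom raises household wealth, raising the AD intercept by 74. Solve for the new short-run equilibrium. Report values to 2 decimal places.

This is a positive demand shock: AD shifts right.
New AD: Y = 1645 − 9P.
SRAS can be written Y = 571 + 8P.
Set AD = SRAS: 1645 − 9P = 571 + 8P, so 1074 = 17P and P = 63.18.
Substituting into AD, Y = 1076.41.

P = 63.18, Y = 1076.41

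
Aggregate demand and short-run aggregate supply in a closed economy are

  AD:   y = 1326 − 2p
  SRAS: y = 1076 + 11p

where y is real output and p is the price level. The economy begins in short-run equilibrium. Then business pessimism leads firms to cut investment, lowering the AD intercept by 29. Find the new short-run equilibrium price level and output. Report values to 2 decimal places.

This is a negative demand shock: AD shifts left.
New AD: y = 1297 − 2p.
Set AD = SRAS: 1297 − 2p = 1076 + 11p, so 221 = 13p and p = 17.00.
Substituting into AD, y = 1263.00.

p = 17.00, y = 1263.00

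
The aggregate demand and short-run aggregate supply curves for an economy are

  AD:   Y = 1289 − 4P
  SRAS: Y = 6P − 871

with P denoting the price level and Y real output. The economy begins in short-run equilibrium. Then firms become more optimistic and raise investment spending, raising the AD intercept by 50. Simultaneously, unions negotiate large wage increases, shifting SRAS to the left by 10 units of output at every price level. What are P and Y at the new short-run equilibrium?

After both shocks: AD is Y = 1339 − 4P and SRAS is Y = 6P − 881.
Setting them equal: 2220 = 10P, so P = 222.
Y = 1339 − 4·222 = 451.

P = 222, Y = 451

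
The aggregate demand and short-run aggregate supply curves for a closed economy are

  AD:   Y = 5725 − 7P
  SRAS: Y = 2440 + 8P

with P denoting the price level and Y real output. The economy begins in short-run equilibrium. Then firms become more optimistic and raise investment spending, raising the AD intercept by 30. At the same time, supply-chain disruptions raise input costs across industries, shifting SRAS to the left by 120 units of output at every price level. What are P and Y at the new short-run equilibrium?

P = 229, Y = 4152

After both shocks: AD is Y = 5755 − 7P and SRAS is Y = 2320 + 8P.
Setting them equal: 3435 = 15P, so P = 229.
Y = 5755 − 7·229 = 4152.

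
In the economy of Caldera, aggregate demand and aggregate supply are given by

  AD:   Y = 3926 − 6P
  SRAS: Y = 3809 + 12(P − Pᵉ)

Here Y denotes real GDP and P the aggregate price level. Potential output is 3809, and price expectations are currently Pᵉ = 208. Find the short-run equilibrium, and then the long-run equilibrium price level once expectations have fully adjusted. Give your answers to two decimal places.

Short run: P = 145.17, Y = 3055.00. Long run: P = 19.50.

Short run: with Pᵉ = 208, SRAS is Y = 1313 + 12P. Setting AD = SRAS gives 2613 = 18P, so P = 145.17 and Y = 3926 − 6P = 3055.00.
Output 3055.00 is below potential 3809, so over time expected prices fall and SRAS shifts right until Y returns to 3809.
Long run: Y = 3809 on the AD curve gives 3809 = 3926 − 6P, so P = 19.50.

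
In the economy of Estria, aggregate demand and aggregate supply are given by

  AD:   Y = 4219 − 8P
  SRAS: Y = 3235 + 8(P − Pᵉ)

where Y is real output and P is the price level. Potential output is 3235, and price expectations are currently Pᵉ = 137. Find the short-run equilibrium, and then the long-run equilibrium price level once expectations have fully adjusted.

Short run: P = 130, Y = 3179. Long run: P = 123.

Short run: with Pᵉ = 137, SRAS is Y = 2139 + 8P. Setting AD = SRAS gives 2080 = 16P, so P = 130 and Y = 4219 − 8·130 = 3179.
Output 3179 is below potential 3235, so over time expected prices fall and SRAS shifts right until Y returns to 3235.
Long run: Y = 3235 on the AD curve gives 3235 = 4219 − 8P, so P = 123.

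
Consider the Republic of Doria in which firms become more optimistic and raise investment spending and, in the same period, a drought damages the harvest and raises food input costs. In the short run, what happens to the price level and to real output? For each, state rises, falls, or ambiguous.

The first event is a positive demand shock: AD shifts right, which by itself pushes P up and Y up.
The second is an adverse supply shock: SRAS shifts left, which by itself pushes P up and Y down.
Both shocks push P up, so P rises. The two shocks push Y in opposite directions, so the effect on Y is ambiguous.

Price level: rises; output: ambiguous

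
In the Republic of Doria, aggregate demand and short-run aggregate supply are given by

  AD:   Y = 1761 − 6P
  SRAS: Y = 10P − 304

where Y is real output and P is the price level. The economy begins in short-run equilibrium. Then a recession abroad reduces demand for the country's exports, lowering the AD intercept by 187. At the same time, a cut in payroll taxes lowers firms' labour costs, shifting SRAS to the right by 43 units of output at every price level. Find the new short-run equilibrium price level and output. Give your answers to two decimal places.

After both shocks: AD is Y = 1574 − 6P and SRAS is Y = 10P − 261.
Setting them equal: 1835 = 16P, so P = 114.69.
Substituting into AD, Y = 885.88.

P = 114.69, Y = 885.88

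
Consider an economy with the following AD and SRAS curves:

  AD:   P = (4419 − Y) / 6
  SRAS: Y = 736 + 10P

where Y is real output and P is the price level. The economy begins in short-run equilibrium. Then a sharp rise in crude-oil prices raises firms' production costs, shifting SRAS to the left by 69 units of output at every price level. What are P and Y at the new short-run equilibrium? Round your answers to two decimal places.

This is a negative supply shock: SRAS shifts left.
New SRAS: Y = 667 + 10P.
Set AD = SRAS: 4419 − 6P = 667 + 10P, so 3752 = 16P and P = 234.50.
Substituting into AD, Y = 3012.00.

P = 234.50, Y = 3012.00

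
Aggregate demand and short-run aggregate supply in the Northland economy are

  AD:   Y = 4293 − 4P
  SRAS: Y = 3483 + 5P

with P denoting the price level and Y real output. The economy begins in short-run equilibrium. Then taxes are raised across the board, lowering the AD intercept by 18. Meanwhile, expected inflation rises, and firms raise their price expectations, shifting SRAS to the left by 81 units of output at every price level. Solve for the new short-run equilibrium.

P = 97, Y = 3887

After both shocks: AD is Y = 4275 − 4P and SRAS is Y = 3402 + 5P.
Setting them equal: 873 = 9P, so P = 97.
Y = 4275 − 4·97 = 3887.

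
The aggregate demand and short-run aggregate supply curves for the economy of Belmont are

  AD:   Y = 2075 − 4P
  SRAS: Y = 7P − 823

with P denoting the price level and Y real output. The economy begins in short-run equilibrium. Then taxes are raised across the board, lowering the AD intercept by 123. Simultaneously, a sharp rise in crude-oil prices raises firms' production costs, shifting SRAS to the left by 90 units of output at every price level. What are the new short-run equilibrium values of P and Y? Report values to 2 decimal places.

P = 260.45, Y = 910.18

After both shocks: AD is Y = 1952 − 4P and SRAS is Y = 7P − 913.
Setting them equal: 2865 = 11P, so P = 260.45.
Substituting into AD, Y = 910.18.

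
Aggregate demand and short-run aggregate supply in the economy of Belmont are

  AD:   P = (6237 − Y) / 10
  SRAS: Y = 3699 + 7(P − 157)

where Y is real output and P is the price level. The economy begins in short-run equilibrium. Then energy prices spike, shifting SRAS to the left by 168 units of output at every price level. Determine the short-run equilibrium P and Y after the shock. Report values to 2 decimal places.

P = 223.82, Y = 3998.76

This is a negative supply shock: SRAS shifts left.
New SRAS: Y = 2432 + 7P.
Set AD = SRAS: 6237 − 10P = 2432 + 7P, so 3805 = 17P and P = 223.82.
Substituting into AD, Y = 3998.76.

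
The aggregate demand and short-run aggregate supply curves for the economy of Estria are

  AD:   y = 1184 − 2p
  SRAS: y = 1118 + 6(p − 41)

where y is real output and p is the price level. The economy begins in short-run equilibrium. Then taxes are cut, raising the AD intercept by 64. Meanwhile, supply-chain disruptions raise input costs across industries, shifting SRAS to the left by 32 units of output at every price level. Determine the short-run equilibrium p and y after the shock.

p = 51, y = 1146

After both shocks: AD is y = 1248 − 2p and SRAS is y = 840 + 6p.
Setting them equal: 408 = 8p, so p = 51.
y = 1248 − 2·51 = 1146.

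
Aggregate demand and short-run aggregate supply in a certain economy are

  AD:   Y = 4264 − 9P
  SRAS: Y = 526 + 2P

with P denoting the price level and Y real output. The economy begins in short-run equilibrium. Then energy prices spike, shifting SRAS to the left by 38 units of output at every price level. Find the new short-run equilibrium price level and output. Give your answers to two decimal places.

This is a negative supply shock: SRAS shifts left.
New SRAS: Y = 488 + 2P.
Set AD = SRAS: 4264 − 9P = 488 + 2P, so 3776 = 11P and P = 343.27.
Substituting into AD, Y = 1174.55.

P = 343.27, Y = 1174.55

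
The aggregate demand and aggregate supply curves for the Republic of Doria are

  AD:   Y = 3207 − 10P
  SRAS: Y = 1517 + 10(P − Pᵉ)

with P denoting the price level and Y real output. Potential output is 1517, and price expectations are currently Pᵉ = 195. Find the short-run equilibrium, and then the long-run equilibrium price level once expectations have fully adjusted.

Short run: P = 182, Y = 1387. Long run: P = 169.

Short run: with Pᵉ = 195, SRAS is Y = 10P − 433. Setting AD = SRAS gives 3640 = 20P, so P = 182 and Y = 3207 − 10·182 = 1387.
Output 1387 is below potential 1517, so over time expected prices fall and SRAS shifts right until Y returns to 1517.
Long run: Y = 1517 on the AD curve gives 1517 = 3207 − 10P, so P = 169.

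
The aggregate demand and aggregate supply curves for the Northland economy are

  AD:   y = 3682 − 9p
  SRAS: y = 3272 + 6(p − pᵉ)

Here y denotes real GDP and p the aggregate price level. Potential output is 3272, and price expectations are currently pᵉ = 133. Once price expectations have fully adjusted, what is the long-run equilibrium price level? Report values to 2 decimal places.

Short run: with pᵉ = 133, SRAS is y = 2474 + 6p. Setting AD = SRAS gives 1208 = 15p, so p = 80.53 and y = 3682 − 9p = 2957.20.
Output 2957.20 is below potential 3272, so over time expected prices fall and SRAS shifts right until y returns to 3272.
Long run: y = 3272 on the AD curve gives 3272 = 3682 − 9p, so p = 45.56.

Long-run p = 45.56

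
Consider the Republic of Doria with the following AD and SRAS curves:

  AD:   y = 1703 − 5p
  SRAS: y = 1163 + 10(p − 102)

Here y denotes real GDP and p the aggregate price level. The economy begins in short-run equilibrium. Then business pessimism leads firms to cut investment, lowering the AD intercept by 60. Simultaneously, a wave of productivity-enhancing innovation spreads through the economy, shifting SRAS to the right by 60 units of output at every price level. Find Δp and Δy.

After both shocks: AD is y = 1643 − 5p and SRAS is y = 203 + 10p.
Setting them equal: 1440 = 15p, so p = 96.
y = 1643 − 5·96 = 1163.
Initially p = 104, y = 1183, so Δp = -8 and Δy = -20.

Δp = -8, Δy = -20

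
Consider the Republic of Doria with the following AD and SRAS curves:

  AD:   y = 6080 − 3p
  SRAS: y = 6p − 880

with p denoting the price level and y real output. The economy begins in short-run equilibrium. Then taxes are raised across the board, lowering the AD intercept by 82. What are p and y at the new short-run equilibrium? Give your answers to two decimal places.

p = 764.22, y = 3705.33

This is a negative demand shock: AD shifts left.
New AD: y = 5998 − 3p.
Set AD = SRAS: 5998 − 3p = 6p − 880, so 6878 = 9p and p = 764.22.
Substituting into AD, y = 3705.33.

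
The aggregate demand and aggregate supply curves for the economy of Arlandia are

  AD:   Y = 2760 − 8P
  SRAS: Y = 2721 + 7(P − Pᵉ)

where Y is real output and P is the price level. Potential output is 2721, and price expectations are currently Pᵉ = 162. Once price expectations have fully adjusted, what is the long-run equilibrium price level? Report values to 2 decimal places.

Long-run P = 4.88

Short run: with Pᵉ = 162, SRAS is Y = 1587 + 7P. Setting AD = SRAS gives 1173 = 15P, so P = 78.20 and Y = 2760 − 8P = 2134.40.
Output 2134.40 is below potential 2721, so over time expected prices fall and SRAS shifts right until Y returns to 2721.
Long run: Y = 2721 on the AD curve gives 2721 = 2760 − 8P, so P = 4.88.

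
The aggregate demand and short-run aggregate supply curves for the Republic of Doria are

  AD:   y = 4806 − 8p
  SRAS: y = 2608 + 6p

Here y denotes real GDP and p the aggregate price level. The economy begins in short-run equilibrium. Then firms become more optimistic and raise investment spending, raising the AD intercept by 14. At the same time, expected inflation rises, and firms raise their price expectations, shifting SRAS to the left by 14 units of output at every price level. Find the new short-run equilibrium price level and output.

p = 159, y = 3548

After both shocks: AD is y = 4820 − 8p and SRAS is y = 2594 + 6p.
Setting them equal: 2226 = 14p, so p = 159.
y = 4820 − 8·159 = 3548.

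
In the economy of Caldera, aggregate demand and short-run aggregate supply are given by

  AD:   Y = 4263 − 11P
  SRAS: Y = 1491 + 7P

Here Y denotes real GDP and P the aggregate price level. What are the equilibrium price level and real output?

Set AD = SRAS: 4263 − 11P = 1491 + 7P, so 2772 = 18P and P = 154.
Then Y = 4263 − 11·154 = 2569.

P = 154, Y = 2569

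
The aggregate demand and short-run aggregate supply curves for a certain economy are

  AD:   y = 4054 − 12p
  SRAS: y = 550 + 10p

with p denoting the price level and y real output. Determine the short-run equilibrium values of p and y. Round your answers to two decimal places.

p = 159.27, y = 2142.73

Set AD = SRAS: 4054 − 12p = 550 + 10p, so 3504 = 22p and p = 159.27.
Substituting into AD, y = 4054 − 12p = 2142.73.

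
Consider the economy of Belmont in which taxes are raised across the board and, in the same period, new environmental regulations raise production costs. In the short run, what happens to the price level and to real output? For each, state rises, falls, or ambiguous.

The first event is a negative demand shock: AD shifts left, which by itself pushes P down and Y down.
The second is an adverse supply shock: SRAS shifts left, which by itself pushes P up and Y down.
The two shocks push P in opposite directions, so the effect on P is ambiguous. Both shocks push Y down, so Y falls.

Price level: ambiguous; output: falls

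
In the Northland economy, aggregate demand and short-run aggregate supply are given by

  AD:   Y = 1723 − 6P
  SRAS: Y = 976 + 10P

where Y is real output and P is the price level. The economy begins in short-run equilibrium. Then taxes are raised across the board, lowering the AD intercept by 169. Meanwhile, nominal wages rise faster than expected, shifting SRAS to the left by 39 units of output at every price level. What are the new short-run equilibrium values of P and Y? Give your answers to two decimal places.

After both shocks: AD is Y = 1554 − 6P and SRAS is Y = 937 + 10P.
Setting them equal: 617 = 16P, so P = 38.56.
Substituting into AD, Y = 1322.63.

P = 38.56, Y = 1322.63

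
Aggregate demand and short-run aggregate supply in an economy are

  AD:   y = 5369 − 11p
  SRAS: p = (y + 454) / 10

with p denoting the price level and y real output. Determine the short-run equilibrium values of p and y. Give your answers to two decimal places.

p = 277.29, y = 2318.86

Rearrange SRAS to y = 10p − 454.
Set AD = SRAS: 5369 − 11p = 10p − 454, so 5823 = 21p and p = 277.29.
Substituting into AD, y = 5369 − 11p = 2318.86.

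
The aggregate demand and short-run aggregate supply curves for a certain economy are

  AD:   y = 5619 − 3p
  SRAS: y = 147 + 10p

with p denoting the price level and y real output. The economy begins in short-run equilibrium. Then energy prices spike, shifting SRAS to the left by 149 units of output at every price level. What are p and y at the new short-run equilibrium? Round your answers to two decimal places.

This is a negative supply shock: SRAS shifts left.
New SRAS: y = 10p − 2.
Set AD = SRAS: 5619 − 3p = 10p − 2, so 5621 = 13p and p = 432.38.
Substituting into AD, y = 4321.85.

p = 432.38, y = 4321.85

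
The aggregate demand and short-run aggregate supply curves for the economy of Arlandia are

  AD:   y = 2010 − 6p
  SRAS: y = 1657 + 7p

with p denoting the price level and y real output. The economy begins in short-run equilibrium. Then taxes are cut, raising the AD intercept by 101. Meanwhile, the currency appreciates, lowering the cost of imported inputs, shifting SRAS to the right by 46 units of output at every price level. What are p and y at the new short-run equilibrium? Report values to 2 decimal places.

p = 31.38, y = 1922.69

After both shocks: AD is y = 2111 − 6p and SRAS is y = 1703 + 7p.
Setting them equal: 408 = 13p, so p = 31.38.
Substituting into AD, y = 1922.69.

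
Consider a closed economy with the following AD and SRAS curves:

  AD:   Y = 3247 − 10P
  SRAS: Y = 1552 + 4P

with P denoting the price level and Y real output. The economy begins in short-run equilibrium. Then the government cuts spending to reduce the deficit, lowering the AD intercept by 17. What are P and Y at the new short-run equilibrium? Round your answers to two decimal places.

P = 119.86, Y = 2031.43

This is a negative demand shock: AD shifts left.
New AD: Y = 3230 − 10P.
Set AD = SRAS: 3230 − 10P = 1552 + 4P, so 1678 = 14P and P = 119.86.
Substituting into AD, Y = 2031.43.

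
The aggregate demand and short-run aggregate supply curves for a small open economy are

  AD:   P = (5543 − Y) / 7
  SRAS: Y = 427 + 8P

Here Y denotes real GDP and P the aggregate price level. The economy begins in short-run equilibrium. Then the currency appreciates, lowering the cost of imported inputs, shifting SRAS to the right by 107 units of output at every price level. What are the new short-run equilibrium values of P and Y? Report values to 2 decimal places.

P = 333.93, Y = 3205.47

This is a positive supply shock: SRAS shifts right.
New SRAS: Y = 534 + 8P.
Set AD = SRAS: 5543 − 7P = 534 + 8P, so 5009 = 15P and P = 333.93.
Substituting into AD, Y = 3205.47.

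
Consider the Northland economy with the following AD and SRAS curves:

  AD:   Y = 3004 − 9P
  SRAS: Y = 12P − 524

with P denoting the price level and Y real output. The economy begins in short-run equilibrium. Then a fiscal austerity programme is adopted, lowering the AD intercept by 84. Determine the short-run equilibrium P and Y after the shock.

P = 164, Y = 1444

This is a negative demand shock: AD shifts left.
New AD: Y = 2920 − 9P.
Set AD = SRAS: 2920 − 9P = 12P − 524, so 3444 = 21P and P = 164.
Y = 2920 − 9·164 = 1444.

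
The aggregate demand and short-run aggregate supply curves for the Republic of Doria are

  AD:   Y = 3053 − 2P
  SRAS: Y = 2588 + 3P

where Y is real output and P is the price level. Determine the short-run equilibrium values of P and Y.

Set AD = SRAS: 3053 − 2P = 2588 + 3P, so 465 = 5P and P = 93.
Then Y = 3053 − 2·93 = 2867.

P = 93, Y = 2867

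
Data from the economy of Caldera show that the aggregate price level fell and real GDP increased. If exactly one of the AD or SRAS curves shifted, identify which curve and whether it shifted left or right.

SRAS shifted right

P fell and Y rose. An AD shift moves P and Y in the same direction; an SRAS shift moves them in opposite directions.
Here P and Y moved in opposite directions, so the SRAS curve shifted.
Since Y rose, SRAS shifted right.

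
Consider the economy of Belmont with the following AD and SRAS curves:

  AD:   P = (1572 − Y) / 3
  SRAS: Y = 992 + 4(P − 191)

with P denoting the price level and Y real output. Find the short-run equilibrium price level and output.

P = 192, Y = 996

Write SRAS as Y = 992 + 4P − 764 = 228 + 4P.
Rearrange AD to Y = 1572 − 3P.
Set AD = SRAS: 1572 − 3P = 228 + 4P, so 1344 = 7P and P = 192.
Then Y = 1572 − 3·192 = 996.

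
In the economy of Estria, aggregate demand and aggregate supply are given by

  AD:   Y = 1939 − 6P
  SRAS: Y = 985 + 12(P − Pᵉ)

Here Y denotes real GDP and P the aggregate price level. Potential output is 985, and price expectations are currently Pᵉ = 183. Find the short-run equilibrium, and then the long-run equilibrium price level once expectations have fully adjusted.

Short run: with Pᵉ = 183, SRAS is Y = 12P − 1211. Setting AD = SRAS gives 3150 = 18P, so P = 175 and Y = 1939 − 6·175 = 889.
Output 889 is below potential 985, so over time expected prices fall and SRAS shifts right until Y returns to 985.
Long run: Y = 985 on the AD curve gives 985 = 1939 − 6P, so P = 159.

Short run: P = 175, Y = 889. Long run: P = 159.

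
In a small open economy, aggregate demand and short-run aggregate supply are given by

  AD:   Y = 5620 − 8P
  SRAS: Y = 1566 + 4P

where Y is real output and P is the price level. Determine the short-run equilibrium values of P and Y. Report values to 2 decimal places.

P = 337.83, Y = 2917.33

Set AD = SRAS: 5620 − 8P = 1566 + 4P, so 4054 = 12P and P = 337.83.
Substituting into AD, Y = 5620 − 8P = 2917.33.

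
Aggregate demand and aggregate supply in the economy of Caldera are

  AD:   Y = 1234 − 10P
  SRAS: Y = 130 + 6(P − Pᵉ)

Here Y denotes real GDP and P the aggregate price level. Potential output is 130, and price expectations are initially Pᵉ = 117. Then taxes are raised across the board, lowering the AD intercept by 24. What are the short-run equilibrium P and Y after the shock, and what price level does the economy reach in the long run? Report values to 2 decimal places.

Short run: P = 111.38, Y = 96.25. Long run: P = 108.00.

AD shifts left: new AD is Y = 1210 − 10P. With Pᵉ = 117, SRAS is Y = 6P − 572.
Short run: 1210 − 10P = 6P − 572 gives 1782 = 16P, so P = 111.38 and Y = 1210 − 10P = 96.25.
Y = 96.25 is below potential 130; expectations adjust and SRAS shifts right until Y = 130.
Long run: on the new AD curve, 130 = 1210 − 10P gives P = 108.00.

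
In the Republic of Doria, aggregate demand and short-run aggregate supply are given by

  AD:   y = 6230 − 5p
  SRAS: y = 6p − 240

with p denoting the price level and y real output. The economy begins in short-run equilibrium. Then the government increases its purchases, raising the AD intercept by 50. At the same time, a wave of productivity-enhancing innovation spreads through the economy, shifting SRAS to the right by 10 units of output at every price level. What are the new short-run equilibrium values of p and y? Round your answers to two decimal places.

p = 591.82, y = 3320.91

After both shocks: AD is y = 6280 − 5p and SRAS is y = 6p − 230.
Setting them equal: 6510 = 11p, so p = 591.82.
Substituting into AD, y = 3320.91.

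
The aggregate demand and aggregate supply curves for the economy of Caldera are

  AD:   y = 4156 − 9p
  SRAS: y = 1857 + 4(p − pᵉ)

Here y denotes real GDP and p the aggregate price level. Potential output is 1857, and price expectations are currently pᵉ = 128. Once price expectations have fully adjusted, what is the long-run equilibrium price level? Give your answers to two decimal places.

Short run: with pᵉ = 128, SRAS is y = 1345 + 4p. Setting AD = SRAS gives 2811 = 13p, so p = 216.23 and y = 4156 − 9p = 2209.92.
Output 2209.92 is above potential 1857, so over time expected prices rise and SRAS shifts left until y returns to 1857.
Long run: y = 1857 on the AD curve gives 1857 = 4156 − 9p, so p = 255.44.

Long-run p = 255.44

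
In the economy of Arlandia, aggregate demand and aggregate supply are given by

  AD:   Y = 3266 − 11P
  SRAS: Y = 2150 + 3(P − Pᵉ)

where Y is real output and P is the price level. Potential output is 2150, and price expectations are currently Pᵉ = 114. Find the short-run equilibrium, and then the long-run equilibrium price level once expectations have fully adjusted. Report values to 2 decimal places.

Short run: with Pᵉ = 114, SRAS is Y = 1808 + 3P. Setting AD = SRAS gives 1458 = 14P, so P = 104.14 and Y = 3266 − 11P = 2120.43.
Output 2120.43 is below potential 2150, so over time expected prices fall and SRAS shifts right until Y returns to 2150.
Long run: Y = 2150 on the AD curve gives 2150 = 3266 − 11P, so P = 101.45.

Short run: P = 104.14, Y = 2120.43. Long run: P = 101.45.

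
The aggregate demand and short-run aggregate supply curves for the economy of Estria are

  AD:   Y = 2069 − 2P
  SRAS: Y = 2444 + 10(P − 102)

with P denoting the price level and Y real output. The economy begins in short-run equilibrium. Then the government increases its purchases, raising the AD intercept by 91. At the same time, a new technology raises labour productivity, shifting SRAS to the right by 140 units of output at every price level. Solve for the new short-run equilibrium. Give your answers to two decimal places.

P = 49.67, Y = 2060.67

After both shocks: AD is Y = 2160 − 2P and SRAS is Y = 1564 + 10P.
Setting them equal: 596 = 12P, so P = 49.67.
Substituting into AD, Y = 2060.67.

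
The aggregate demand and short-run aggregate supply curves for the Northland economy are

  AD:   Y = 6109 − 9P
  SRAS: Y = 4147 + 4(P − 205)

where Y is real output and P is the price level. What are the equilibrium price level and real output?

Write SRAS as Y = 4147 + 4P − 820 = 3327 + 4P.
Set AD = SRAS: 6109 − 9P = 3327 + 4P, so 2782 = 13P and P = 214.
Then Y = 6109 − 9·214 = 4183.

P = 214, Y = 4183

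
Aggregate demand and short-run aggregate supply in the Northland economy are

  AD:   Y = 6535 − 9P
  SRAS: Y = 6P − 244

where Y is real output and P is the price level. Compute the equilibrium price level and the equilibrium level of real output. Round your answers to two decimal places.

Set AD = SRAS: 6535 − 9P = 6P − 244, so 6779 = 15P and P = 451.93.
Substituting into AD, Y = 6535 − 9P = 2467.60.

P = 451.93, Y = 2467.60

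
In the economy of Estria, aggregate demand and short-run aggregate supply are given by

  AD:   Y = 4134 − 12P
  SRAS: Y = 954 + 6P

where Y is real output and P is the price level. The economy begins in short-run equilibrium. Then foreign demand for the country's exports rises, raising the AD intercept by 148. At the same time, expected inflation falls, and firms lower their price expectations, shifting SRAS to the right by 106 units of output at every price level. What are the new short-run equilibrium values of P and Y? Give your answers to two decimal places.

P = 179.00, Y = 2134.00

After both shocks: AD is Y = 4282 − 12P and SRAS is Y = 1060 + 6P.
Setting them equal: 3222 = 18P, so P = 179.00.
Substituting into AD, Y = 2134.00.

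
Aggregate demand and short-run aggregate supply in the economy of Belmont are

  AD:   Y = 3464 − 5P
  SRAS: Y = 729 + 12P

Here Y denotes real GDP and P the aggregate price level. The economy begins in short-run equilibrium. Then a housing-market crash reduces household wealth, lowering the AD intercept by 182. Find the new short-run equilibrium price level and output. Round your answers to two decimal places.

This is a negative demand shock: AD shifts left.
New AD: Y = 3282 − 5P.
Set AD = SRAS: 3282 − 5P = 729 + 12P, so 2553 = 17P and P = 150.18.
Substituting into AD, Y = 2531.12.

P = 150.18, Y = 2531.12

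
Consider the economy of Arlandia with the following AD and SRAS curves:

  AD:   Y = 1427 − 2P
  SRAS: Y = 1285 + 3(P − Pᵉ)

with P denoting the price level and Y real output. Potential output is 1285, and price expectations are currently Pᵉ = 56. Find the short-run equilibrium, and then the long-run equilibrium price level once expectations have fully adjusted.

Short run: with Pᵉ = 56, SRAS is Y = 1117 + 3P. Setting AD = SRAS gives 310 = 5P, so P = 62 and Y = 1427 − 2·62 = 1303.
Output 1303 is above potential 1285, so over time expected prices rise and SRAS shifts left until Y returns to 1285.
Long run: Y = 1285 on the AD curve gives 1285 = 1427 − 2P, so P = 71.

Short run: P = 62, Y = 1303. Long run: P = 71.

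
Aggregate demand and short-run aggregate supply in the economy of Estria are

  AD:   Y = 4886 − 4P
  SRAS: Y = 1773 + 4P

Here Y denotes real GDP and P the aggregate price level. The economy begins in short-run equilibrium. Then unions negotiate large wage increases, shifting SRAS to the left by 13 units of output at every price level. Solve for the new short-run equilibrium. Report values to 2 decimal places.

P = 390.75, Y = 3323.00

This is a negative supply shock: SRAS shifts left.
New SRAS: Y = 1760 + 4P.
Set AD = SRAS: 4886 − 4P = 1760 + 4P, so 3126 = 8P and P = 390.75.
Substituting into AD, Y = 3323.00.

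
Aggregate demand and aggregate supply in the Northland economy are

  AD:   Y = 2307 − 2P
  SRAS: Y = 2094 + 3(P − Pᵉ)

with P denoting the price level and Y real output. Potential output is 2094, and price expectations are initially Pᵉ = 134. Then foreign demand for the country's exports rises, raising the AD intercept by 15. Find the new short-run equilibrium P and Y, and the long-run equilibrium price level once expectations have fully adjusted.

Short run: P = 126, Y = 2070. Long run: P = 114.

AD shifts right: new AD is Y = 2322 − 2P. With Pᵉ = 134, SRAS is Y = 1692 + 3P.
Short run: 2322 − 2P = 1692 + 3P gives 630 = 5P, so P = 126 and Y = 2322 − 2·126 = 2070.
Y = 2070 is below potential 2094; expectations adjust and SRAS shifts right until Y = 2094.
Long run: on the new AD curve, 2094 = 2322 − 2P gives P = 114.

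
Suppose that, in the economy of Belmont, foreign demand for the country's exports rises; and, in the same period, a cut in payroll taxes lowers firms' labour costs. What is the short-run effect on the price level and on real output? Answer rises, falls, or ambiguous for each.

Price level: ambiguous; output: rises

The first event is a positive demand shock: AD shifts right, which by itself pushes P up and Y up.
The second is a favourable supply shock: SRAS shifts right, which by itself pushes P down and Y up.
The two shocks push P in opposite directions, so the effect on P is ambiguous. Both shocks push Y up, so Y rises.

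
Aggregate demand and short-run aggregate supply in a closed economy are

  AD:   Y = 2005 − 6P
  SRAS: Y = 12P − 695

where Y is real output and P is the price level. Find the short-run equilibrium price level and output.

P = 150, Y = 1105

Set AD = SRAS: 2005 − 6P = 12P − 695, so 2700 = 18P and P = 150.
Then Y = 2005 − 6·150 = 1105.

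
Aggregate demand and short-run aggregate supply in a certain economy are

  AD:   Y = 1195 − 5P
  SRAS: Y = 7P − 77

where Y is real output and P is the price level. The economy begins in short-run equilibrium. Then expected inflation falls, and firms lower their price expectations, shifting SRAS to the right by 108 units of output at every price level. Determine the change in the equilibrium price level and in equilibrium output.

This is a positive supply shock: SRAS shifts right.
New SRAS: Y = 31 + 7P.
Set AD = SRAS: 1195 − 5P = 31 + 7P, so 1164 = 12P and P = 97.
Y = 1195 − 5·97 = 710.
Initially P = 106, Y = 665, so ΔP = -9 and ΔY = +45.

ΔP = -9, ΔY = +45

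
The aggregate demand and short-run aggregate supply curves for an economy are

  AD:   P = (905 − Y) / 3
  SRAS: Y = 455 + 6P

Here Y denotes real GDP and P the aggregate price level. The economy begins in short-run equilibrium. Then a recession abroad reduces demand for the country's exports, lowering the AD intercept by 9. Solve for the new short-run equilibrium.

P = 49, Y = 749

This is a negative demand shock: AD shifts left.
New AD: Y = 896 − 3P.
Set AD = SRAS: 896 − 3P = 455 + 6P, so 441 = 9P and P = 49.
Y = 896 − 3·49 = 749.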